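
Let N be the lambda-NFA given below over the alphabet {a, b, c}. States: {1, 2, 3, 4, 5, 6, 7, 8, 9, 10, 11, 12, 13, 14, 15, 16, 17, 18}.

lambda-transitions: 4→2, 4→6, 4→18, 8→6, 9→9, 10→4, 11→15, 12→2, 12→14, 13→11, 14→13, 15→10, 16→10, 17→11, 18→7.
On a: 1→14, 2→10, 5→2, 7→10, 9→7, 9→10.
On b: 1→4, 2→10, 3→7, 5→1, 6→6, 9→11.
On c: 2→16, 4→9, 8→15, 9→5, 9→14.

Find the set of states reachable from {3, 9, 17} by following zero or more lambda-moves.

{2, 3, 4, 6, 7, 9, 10, 11, 15, 17, 18}

Start with {3, 9, 17}.
From 17 via lambda: add 11.
From 11 via lambda: add 15.
From 15 via lambda: add 10.
From 10 via lambda: add 4.
From 4 via lambda: add 2, 6, 18.
From 18 via lambda: add 7.
No new states can be added; the closed set is {2, 3, 4, 6, 7, 9, 10, 11, 15, 17, 18}.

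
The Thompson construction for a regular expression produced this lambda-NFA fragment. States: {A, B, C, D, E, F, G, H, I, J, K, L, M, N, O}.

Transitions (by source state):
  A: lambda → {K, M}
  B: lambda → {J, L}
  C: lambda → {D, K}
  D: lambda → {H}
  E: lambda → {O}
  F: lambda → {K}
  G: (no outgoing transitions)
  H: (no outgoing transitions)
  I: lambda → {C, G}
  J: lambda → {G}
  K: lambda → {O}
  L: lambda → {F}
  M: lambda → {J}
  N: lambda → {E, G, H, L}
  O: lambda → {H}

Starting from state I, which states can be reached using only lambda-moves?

{C, D, G, H, I, K, O}

Start with {I}.
From I via lambda: add C, G.
From C via lambda: add D, K.
From D via lambda: add H.
From K via lambda: add O.
No new states can be added; the closed set is {C, D, G, H, I, K, O}.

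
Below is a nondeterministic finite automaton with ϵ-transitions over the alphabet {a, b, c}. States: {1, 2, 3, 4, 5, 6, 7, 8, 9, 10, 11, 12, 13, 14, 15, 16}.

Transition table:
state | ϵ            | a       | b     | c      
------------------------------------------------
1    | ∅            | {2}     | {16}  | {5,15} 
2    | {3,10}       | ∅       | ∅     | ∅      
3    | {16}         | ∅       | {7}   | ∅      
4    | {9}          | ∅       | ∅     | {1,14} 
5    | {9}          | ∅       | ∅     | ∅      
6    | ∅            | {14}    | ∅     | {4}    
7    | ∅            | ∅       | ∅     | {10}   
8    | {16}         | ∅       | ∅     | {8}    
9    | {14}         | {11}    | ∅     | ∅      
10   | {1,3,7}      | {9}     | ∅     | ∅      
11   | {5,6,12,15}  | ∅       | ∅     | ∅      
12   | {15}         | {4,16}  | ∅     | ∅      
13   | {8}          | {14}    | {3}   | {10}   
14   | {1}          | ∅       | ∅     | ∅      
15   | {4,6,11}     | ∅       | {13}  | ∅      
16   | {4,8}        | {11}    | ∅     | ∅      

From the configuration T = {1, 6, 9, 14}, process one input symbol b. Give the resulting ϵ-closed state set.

{1, 4, 8, 9, 14, 16}

1 on b → {16}.
No b-transition from 6, 9, 14.
Union after reading b: {16}.
Now take the ϵ-closure:
From 16 via ϵ: add 4, 8.
From 4 via ϵ: add 9.
From 9 via ϵ: add 14.
From 14 via ϵ: add 1.
No new states can be added; the closed set is {1, 4, 8, 9, 14, 16}.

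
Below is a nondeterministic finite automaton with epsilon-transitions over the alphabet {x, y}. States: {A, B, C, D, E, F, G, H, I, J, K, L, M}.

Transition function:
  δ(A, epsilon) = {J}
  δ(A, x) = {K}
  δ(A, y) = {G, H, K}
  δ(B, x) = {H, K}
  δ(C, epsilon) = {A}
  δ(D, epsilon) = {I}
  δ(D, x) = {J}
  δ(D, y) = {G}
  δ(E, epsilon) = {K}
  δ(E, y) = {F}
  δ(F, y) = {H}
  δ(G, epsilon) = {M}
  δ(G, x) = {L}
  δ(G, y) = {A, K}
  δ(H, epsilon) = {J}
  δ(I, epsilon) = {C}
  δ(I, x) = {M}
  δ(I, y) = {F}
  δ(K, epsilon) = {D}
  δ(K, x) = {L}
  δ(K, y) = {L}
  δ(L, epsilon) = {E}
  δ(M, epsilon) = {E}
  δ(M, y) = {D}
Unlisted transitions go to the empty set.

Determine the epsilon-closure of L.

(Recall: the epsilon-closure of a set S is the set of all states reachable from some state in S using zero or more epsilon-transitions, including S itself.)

{A, C, D, E, I, J, K, L}

Start with {L}.
From L via epsilon: add E.
From E via epsilon: add K.
From K via epsilon: add D.
From D via epsilon: add I.
From I via epsilon: add C.
From C via epsilon: add A.
From A via epsilon: add J.
No new states can be added; the closed set is {A, C, D, E, I, J, K, L}.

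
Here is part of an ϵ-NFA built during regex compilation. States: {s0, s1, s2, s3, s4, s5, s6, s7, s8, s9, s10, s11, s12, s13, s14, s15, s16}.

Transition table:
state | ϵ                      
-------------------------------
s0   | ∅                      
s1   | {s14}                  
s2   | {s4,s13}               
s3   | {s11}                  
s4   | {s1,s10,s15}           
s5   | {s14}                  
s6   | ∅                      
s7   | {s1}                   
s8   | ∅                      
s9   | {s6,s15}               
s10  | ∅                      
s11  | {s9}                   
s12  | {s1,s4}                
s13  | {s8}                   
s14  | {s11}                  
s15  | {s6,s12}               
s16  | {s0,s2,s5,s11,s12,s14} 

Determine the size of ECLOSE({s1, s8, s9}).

Start with {s1, s8, s9}.
From s1 via ϵ: add s14.
From s9 via ϵ: add s6, s15.
From s14 via ϵ: add s11.
From s15 via ϵ: add s12.
From s12 via ϵ: add s4.
From s4 via ϵ: add s10.
ϵ-closure = {s1, s4, s6, s8, s9, s10, s11, s12, s14, s15}, which has 10 states.

10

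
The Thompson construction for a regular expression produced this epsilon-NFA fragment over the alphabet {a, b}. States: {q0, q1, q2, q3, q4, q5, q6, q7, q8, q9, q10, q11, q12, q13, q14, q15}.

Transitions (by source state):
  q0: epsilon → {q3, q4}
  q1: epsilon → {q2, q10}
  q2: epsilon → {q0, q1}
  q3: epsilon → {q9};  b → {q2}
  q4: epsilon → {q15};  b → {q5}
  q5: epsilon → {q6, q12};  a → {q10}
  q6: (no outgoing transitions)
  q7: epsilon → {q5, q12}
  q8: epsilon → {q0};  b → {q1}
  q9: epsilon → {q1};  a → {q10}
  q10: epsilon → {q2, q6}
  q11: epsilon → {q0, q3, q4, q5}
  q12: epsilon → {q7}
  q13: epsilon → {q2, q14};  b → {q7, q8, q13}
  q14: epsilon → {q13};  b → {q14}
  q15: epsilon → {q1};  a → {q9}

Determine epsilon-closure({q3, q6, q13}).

Start with {q3, q6, q13}.
From q3 via epsilon: add q9.
From q13 via epsilon: add q2, q14.
From q2 via epsilon: add q0, q1.
From q0 via epsilon: add q4.
From q1 via epsilon: add q10.
From q4 via epsilon: add q15.
No new states can be added; the closed set is {q0, q1, q2, q3, q4, q6, q9, q10, q13, q14, q15}.

{q0, q1, q2, q3, q4, q6, q9, q10, q13, q14, q15}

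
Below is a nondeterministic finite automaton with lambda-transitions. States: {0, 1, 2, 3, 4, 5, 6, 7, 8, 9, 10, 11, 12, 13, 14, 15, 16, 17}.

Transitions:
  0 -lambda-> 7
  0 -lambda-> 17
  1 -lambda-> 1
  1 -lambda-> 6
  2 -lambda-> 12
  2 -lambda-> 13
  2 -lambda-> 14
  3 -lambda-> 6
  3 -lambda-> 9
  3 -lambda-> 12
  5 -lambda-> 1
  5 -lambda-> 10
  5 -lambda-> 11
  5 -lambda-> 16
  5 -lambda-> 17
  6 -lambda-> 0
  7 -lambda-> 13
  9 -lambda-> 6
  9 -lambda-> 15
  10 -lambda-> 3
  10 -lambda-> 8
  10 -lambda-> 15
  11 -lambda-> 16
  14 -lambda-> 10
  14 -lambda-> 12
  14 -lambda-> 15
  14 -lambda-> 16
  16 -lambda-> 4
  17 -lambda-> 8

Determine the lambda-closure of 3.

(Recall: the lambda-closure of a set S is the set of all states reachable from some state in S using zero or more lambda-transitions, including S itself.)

{0, 3, 6, 7, 8, 9, 12, 13, 15, 17}

Start with {3}.
From 3 via lambda: add 6, 9, 12.
From 6 via lambda: add 0.
From 9 via lambda: add 15.
From 0 via lambda: add 7, 17.
From 7 via lambda: add 13.
From 17 via lambda: add 8.
No new states can be added; the closed set is {0, 3, 6, 7, 8, 9, 12, 13, 15, 17}.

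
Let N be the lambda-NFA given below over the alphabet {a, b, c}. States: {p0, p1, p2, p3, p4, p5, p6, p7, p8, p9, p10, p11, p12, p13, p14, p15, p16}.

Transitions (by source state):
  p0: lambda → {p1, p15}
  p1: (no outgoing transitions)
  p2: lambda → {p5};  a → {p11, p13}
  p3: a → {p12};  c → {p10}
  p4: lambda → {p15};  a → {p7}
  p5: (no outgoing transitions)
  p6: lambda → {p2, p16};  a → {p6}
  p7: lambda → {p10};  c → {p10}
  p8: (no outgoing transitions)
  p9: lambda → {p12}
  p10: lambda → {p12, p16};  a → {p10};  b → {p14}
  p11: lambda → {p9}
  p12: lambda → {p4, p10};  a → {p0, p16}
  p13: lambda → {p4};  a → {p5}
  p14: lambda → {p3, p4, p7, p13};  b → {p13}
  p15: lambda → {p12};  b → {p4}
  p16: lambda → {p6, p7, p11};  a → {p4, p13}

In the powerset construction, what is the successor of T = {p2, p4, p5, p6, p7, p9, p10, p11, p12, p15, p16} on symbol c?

p7 on c → {p10}.
No c-transition from p2, p4, p5, p6, p9, p10, p11, p12, p15, p16.
Union after reading c: {p10}.
Now take the lambda-closure:
From p10 via lambda: add p12, p16.
From p12 via lambda: add p4.
From p16 via lambda: add p6, p7, p11.
From p4 via lambda: add p15.
From p6 via lambda: add p2.
From p11 via lambda: add p9.
From p2 via lambda: add p5.
No new states can be added; the closed set is {p2, p4, p5, p6, p7, p9, p10, p11, p12, p15, p16}.

{p2, p4, p5, p6, p7, p9, p10, p11, p12, p15, p16}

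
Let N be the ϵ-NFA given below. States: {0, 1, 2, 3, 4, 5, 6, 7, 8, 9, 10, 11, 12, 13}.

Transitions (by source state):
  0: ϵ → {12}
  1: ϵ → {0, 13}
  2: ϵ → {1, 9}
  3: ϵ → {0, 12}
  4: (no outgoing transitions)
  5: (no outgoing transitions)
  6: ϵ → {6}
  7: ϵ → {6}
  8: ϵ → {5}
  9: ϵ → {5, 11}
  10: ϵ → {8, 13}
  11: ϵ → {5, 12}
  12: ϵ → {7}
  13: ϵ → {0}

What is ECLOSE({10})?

Start with {10}.
From 10 via ϵ: add 8, 13.
From 8 via ϵ: add 5.
From 13 via ϵ: add 0.
From 0 via ϵ: add 12.
From 12 via ϵ: add 7.
From 7 via ϵ: add 6.
No new states can be added; the closed set is {0, 5, 6, 7, 8, 10, 12, 13}.

{0, 5, 6, 7, 8, 10, 12, 13}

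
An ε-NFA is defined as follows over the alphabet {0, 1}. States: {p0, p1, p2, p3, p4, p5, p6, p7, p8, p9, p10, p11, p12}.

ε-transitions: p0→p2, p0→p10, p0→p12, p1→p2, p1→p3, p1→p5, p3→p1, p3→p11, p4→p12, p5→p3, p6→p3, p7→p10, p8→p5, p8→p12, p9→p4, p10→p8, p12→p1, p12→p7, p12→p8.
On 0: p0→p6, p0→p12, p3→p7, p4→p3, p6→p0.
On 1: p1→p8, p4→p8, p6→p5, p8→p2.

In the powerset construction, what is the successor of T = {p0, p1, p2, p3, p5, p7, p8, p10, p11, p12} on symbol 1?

p1 on 1 → {p8}.
p8 on 1 → {p2}.
No 1-transition from p0, p2, p3, p5, p7, p10, p11, p12.
Union after reading 1: {p2, p8}.
Now take the ε-closure:
From p8 via ε: add p5, p12.
From p5 via ε: add p3.
From p12 via ε: add p1, p7.
From p3 via ε: add p11.
From p7 via ε: add p10.
No new states can be added; the closed set is {p1, p2, p3, p5, p7, p8, p10, p11, p12}.

{p1, p2, p3, p5, p7, p8, p10, p11, p12}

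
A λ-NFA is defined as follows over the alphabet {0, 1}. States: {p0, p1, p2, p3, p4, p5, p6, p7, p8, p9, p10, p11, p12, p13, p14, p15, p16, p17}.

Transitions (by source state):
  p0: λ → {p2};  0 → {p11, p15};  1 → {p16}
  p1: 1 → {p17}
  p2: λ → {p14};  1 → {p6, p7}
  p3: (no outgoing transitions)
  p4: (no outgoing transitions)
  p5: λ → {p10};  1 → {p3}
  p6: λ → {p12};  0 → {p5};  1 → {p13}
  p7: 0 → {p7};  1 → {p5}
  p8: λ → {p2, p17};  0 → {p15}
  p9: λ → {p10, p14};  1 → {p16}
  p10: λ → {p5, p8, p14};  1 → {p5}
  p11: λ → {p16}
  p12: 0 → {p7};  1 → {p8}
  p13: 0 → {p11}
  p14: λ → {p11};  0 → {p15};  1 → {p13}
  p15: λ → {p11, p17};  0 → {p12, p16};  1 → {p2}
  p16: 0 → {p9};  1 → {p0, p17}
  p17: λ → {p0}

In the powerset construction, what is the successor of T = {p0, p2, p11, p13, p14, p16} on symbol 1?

{p0, p2, p6, p7, p11, p12, p13, p14, p16, p17}

p0 on 1 → {p16}.
p2 on 1 → {p6, p7}.
p14 on 1 → {p13}.
p16 on 1 → {p0, p17}.
No 1-transition from p11, p13.
Union after reading 1: {p0, p6, p7, p13, p16, p17}.
Now take the λ-closure:
From p0 via λ: add p2.
From p6 via λ: add p12.
From p2 via λ: add p14.
From p14 via λ: add p11.
No new states can be added; the closed set is {p0, p2, p6, p7, p11, p12, p13, p14, p16, p17}.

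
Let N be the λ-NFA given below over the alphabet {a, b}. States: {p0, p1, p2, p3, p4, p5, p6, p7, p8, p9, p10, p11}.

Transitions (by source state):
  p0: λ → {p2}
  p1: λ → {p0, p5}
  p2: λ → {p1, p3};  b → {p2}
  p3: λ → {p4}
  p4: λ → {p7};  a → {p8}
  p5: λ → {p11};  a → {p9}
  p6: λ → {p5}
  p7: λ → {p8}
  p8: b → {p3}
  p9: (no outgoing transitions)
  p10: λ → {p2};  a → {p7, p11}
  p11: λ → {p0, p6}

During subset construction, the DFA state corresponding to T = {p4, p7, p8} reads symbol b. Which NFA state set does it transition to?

{p3, p4, p7, p8}

p8 on b → {p3}.
No b-transition from p4, p7.
Union after reading b: {p3}.
Now take the λ-closure:
From p3 via λ: add p4.
From p4 via λ: add p7.
From p7 via λ: add p8.
No new states can be added; the closed set is {p3, p4, p7, p8}.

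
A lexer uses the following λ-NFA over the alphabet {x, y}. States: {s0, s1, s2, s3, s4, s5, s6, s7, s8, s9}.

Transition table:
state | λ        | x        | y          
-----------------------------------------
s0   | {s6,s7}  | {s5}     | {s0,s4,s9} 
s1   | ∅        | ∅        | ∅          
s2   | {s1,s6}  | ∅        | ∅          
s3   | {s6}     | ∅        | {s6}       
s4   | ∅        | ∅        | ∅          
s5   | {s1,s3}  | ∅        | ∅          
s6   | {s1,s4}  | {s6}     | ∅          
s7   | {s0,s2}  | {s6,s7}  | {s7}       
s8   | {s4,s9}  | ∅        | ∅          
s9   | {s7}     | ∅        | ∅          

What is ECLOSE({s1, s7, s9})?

{s0, s1, s2, s4, s6, s7, s9}

Start with {s1, s7, s9}.
From s7 via λ: add s0, s2.
From s0 via λ: add s6.
From s6 via λ: add s4.
No new states can be added; the closed set is {s0, s1, s2, s4, s6, s7, s9}.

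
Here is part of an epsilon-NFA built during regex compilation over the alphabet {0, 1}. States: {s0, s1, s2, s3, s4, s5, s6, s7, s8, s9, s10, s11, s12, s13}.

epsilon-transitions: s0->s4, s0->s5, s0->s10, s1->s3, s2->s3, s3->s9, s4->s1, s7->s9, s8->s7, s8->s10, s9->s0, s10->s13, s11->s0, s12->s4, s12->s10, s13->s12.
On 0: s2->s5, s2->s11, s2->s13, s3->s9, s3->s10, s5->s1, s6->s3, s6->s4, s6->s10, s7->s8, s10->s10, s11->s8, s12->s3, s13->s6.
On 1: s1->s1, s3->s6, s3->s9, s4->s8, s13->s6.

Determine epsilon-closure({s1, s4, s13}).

Start with {s1, s4, s13}.
From s1 via epsilon: add s3.
From s13 via epsilon: add s12.
From s3 via epsilon: add s9.
From s12 via epsilon: add s10.
From s9 via epsilon: add s0.
From s0 via epsilon: add s5.
No new states can be added; the closed set is {s0, s1, s3, s4, s5, s9, s10, s12, s13}.

{s0, s1, s3, s4, s5, s9, s10, s12, s13}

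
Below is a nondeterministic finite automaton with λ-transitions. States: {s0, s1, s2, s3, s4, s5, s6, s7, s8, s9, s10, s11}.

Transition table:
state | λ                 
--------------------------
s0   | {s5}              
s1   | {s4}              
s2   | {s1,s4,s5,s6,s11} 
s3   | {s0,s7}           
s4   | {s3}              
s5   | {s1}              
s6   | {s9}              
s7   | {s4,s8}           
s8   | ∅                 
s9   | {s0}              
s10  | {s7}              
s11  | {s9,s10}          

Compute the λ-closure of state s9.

Start with {s9}.
From s9 via λ: add s0.
From s0 via λ: add s5.
From s5 via λ: add s1.
From s1 via λ: add s4.
From s4 via λ: add s3.
From s3 via λ: add s7.
From s7 via λ: add s8.
No new states can be added; the closed set is {s0, s1, s3, s4, s5, s7, s8, s9}.

{s0, s1, s3, s4, s5, s7, s8, s9}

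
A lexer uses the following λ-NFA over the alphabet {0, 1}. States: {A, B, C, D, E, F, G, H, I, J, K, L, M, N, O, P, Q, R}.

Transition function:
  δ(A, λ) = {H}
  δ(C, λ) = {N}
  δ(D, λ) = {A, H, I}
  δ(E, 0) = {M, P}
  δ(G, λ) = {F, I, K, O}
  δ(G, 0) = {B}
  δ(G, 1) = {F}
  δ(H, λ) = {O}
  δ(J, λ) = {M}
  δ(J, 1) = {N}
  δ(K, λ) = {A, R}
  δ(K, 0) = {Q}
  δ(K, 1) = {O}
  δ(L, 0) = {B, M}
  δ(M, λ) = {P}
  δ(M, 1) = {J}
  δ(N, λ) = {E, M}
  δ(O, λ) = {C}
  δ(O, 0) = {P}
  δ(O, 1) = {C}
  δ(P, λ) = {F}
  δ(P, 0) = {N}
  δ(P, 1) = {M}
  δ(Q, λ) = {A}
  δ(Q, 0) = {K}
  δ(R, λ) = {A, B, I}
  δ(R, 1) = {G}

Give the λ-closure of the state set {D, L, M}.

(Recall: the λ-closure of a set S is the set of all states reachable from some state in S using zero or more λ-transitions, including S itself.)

Start with {D, L, M}.
From D via λ: add A, H, I.
From M via λ: add P.
From H via λ: add O.
From P via λ: add F.
From O via λ: add C.
From C via λ: add N.
From N via λ: add E.
No new states can be added; the closed set is {A, C, D, E, F, H, I, L, M, N, O, P}.

{A, C, D, E, F, H, I, L, M, N, O, P}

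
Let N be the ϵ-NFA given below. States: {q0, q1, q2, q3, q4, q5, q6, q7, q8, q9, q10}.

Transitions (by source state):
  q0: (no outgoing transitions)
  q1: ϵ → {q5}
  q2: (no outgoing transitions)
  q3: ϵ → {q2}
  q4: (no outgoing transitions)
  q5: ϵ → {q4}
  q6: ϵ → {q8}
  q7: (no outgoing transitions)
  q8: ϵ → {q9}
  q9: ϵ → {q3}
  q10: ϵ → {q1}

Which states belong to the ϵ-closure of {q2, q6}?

Start with {q2, q6}.
From q6 via ϵ: add q8.
From q8 via ϵ: add q9.
From q9 via ϵ: add q3.
No new states can be added; the closed set is {q2, q3, q6, q8, q9}.

{q2, q3, q6, q8, q9}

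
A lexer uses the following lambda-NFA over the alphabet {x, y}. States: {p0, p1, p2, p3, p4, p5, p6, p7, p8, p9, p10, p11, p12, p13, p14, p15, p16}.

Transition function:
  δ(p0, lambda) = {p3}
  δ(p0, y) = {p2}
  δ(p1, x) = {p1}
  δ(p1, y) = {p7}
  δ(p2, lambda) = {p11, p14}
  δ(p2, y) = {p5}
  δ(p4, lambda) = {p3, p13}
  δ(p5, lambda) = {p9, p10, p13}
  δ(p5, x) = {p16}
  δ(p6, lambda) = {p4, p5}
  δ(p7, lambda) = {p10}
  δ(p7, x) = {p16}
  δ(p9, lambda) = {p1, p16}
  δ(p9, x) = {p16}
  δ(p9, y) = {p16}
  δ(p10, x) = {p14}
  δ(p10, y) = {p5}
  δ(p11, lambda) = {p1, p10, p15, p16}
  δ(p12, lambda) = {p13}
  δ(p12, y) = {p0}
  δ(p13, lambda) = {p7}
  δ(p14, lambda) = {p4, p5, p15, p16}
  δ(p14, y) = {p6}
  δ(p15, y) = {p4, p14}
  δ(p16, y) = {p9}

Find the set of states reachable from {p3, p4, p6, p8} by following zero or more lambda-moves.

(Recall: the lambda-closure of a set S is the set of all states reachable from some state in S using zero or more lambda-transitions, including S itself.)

{p1, p3, p4, p5, p6, p7, p8, p9, p10, p13, p16}

Start with {p3, p4, p6, p8}.
From p4 via lambda: add p13.
From p6 via lambda: add p5.
From p5 via lambda: add p9, p10.
From p13 via lambda: add p7.
From p9 via lambda: add p1, p16.
No new states can be added; the closed set is {p1, p3, p4, p5, p6, p7, p8, p9, p10, p13, p16}.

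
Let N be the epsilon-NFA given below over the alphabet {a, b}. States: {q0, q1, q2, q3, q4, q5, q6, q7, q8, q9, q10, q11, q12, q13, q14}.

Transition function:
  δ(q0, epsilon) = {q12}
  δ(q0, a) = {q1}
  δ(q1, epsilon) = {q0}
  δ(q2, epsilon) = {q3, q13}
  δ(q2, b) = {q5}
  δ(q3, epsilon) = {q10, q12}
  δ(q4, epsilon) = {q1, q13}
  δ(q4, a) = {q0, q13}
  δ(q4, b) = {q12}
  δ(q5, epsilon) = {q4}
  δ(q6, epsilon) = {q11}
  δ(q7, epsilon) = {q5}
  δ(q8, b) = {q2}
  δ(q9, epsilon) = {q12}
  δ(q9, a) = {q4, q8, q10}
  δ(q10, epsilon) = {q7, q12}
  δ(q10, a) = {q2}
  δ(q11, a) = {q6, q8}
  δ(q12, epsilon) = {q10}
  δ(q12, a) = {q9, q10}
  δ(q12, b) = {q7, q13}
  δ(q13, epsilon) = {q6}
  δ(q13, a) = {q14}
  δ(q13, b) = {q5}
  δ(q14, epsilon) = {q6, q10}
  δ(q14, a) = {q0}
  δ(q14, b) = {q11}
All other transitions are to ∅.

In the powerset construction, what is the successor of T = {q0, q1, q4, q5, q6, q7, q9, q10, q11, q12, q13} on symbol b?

{q0, q1, q4, q5, q6, q7, q10, q11, q12, q13}

q4 on b → {q12}.
q12 on b → {q7, q13}.
q13 on b → {q5}.
No b-transition from q0, q1, q5, q6, q7, q9, q10, q11.
Union after reading b: {q5, q7, q12, q13}.
Now take the epsilon-closure:
From q5 via epsilon: add q4.
From q12 via epsilon: add q10.
From q13 via epsilon: add q6.
From q4 via epsilon: add q1.
From q6 via epsilon: add q11.
From q1 via epsilon: add q0.
No new states can be added; the closed set is {q0, q1, q4, q5, q6, q7, q10, q11, q12, q13}.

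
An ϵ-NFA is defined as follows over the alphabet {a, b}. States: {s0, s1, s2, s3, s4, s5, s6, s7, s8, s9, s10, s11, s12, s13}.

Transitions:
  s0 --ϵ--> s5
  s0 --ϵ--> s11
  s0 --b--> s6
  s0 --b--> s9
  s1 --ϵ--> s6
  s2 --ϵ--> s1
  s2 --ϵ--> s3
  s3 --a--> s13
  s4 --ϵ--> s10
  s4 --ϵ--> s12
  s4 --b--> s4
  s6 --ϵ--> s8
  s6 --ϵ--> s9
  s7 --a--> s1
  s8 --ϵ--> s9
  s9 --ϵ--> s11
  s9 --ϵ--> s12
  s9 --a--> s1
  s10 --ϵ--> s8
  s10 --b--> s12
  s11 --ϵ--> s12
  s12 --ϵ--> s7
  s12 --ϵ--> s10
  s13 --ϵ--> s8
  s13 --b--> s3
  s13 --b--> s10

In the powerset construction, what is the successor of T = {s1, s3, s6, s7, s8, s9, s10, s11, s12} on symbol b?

{s7, s8, s9, s10, s11, s12}

s10 on b → {s12}.
No b-transition from s1, s3, s6, s7, s8, s9, s11, s12.
Union after reading b: {s12}.
Now take the ϵ-closure:
From s12 via ϵ: add s7, s10.
From s10 via ϵ: add s8.
From s8 via ϵ: add s9.
From s9 via ϵ: add s11.
No new states can be added; the closed set is {s7, s8, s9, s10, s11, s12}.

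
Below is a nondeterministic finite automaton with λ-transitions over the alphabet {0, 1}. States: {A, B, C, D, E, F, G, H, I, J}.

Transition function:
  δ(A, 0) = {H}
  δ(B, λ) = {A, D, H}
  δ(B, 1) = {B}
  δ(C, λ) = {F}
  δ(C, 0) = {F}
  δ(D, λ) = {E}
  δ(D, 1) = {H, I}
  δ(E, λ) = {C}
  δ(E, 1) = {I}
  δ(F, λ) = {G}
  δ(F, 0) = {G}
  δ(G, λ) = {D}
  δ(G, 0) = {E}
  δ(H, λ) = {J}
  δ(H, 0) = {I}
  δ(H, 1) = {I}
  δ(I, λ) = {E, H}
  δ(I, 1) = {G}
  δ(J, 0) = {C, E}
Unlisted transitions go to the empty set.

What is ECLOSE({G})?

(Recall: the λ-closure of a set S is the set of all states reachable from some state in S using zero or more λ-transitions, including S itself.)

{C, D, E, F, G}

Start with {G}.
From G via λ: add D.
From D via λ: add E.
From E via λ: add C.
From C via λ: add F.
No new states can be added; the closed set is {C, D, E, F, G}.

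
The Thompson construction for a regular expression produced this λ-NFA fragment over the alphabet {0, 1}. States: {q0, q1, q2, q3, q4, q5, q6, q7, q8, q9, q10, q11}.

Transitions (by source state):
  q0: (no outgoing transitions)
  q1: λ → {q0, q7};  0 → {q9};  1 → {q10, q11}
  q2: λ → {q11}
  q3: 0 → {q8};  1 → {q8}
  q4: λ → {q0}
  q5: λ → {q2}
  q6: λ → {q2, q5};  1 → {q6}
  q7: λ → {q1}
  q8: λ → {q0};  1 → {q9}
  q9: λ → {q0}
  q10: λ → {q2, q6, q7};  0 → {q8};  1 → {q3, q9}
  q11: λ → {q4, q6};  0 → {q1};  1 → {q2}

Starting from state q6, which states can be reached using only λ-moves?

{q0, q2, q4, q5, q6, q11}

Start with {q6}.
From q6 via λ: add q2, q5.
From q2 via λ: add q11.
From q11 via λ: add q4.
From q4 via λ: add q0.
No new states can be added; the closed set is {q0, q2, q4, q5, q6, q11}.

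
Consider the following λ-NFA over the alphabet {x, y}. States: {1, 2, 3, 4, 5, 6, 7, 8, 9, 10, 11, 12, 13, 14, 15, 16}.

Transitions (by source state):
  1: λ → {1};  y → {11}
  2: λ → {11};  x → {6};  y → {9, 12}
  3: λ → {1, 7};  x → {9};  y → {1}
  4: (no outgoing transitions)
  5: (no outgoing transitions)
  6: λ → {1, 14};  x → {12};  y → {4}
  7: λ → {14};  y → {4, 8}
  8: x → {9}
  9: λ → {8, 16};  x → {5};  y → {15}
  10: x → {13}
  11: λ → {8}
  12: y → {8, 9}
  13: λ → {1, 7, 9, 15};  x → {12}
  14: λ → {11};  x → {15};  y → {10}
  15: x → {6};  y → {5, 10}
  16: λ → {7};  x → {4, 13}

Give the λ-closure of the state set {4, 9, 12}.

{4, 7, 8, 9, 11, 12, 14, 16}

Start with {4, 9, 12}.
From 9 via λ: add 8, 16.
From 16 via λ: add 7.
From 7 via λ: add 14.
From 14 via λ: add 11.
No new states can be added; the closed set is {4, 7, 8, 9, 11, 12, 14, 16}.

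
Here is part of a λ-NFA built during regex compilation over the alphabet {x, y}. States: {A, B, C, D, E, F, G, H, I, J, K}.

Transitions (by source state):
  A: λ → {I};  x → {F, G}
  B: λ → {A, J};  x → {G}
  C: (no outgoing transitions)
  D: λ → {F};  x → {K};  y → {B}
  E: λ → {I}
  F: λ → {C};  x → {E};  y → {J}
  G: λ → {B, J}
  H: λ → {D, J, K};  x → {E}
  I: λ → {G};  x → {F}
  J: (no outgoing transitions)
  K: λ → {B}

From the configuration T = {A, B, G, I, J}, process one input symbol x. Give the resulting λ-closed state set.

{A, B, C, F, G, I, J}

A on x → {F, G}.
B on x → {G}.
I on x → {F}.
No x-transition from G, J.
Union after reading x: {F, G}.
Now take the λ-closure:
From F via λ: add C.
From G via λ: add B, J.
From B via λ: add A.
From A via λ: add I.
No new states can be added; the closed set is {A, B, C, F, G, I, J}.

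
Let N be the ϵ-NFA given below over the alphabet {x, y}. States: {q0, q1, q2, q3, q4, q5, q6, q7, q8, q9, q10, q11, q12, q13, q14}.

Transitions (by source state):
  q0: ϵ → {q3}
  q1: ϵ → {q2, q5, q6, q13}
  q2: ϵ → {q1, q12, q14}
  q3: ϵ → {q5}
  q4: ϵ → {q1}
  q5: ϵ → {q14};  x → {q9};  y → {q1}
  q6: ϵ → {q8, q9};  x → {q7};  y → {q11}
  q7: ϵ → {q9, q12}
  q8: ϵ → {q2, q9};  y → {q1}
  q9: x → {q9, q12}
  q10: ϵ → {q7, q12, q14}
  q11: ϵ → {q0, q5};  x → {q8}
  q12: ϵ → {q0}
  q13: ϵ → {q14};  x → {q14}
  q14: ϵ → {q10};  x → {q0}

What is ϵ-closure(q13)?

{q0, q3, q5, q7, q9, q10, q12, q13, q14}

Start with {q13}.
From q13 via ϵ: add q14.
From q14 via ϵ: add q10.
From q10 via ϵ: add q7, q12.
From q7 via ϵ: add q9.
From q12 via ϵ: add q0.
From q0 via ϵ: add q3.
From q3 via ϵ: add q5.
No new states can be added; the closed set is {q0, q3, q5, q7, q9, q10, q12, q13, q14}.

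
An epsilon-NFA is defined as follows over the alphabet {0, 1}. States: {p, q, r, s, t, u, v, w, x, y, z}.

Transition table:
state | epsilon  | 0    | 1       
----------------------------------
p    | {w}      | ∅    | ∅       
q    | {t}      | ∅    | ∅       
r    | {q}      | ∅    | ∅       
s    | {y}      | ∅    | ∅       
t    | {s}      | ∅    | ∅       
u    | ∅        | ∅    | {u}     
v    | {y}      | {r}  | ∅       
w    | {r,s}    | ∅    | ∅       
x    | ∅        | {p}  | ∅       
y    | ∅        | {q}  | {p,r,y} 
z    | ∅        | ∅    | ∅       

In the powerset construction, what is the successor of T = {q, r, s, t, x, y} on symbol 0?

{p, q, r, s, t, w, y}

x on 0 → {p}.
y on 0 → {q}.
No 0-transition from q, r, s, t.
Union after reading 0: {p, q}.
Now take the epsilon-closure:
From p via epsilon: add w.
From q via epsilon: add t.
From t via epsilon: add s.
From w via epsilon: add r.
From s via epsilon: add y.
No new states can be added; the closed set is {p, q, r, s, t, w, y}.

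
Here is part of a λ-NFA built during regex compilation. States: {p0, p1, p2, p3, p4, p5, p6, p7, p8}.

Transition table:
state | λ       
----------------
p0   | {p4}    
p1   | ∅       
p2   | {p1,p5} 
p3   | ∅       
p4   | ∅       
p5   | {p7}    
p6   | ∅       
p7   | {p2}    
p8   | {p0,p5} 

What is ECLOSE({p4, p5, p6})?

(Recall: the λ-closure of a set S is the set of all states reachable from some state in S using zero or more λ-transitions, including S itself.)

Start with {p4, p5, p6}.
From p5 via λ: add p7.
From p7 via λ: add p2.
From p2 via λ: add p1.
No new states can be added; the closed set is {p1, p2, p4, p5, p6, p7}.

{p1, p2, p4, p5, p6, p7}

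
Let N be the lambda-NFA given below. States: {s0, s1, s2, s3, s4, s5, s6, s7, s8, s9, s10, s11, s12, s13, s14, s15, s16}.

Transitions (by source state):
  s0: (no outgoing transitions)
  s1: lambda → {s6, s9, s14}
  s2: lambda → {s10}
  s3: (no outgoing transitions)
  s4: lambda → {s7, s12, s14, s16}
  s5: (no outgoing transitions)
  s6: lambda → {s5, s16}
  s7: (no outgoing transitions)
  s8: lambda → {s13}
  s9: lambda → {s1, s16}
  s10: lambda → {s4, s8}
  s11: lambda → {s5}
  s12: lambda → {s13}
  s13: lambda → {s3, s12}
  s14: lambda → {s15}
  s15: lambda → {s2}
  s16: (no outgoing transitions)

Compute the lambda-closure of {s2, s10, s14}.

{s2, s3, s4, s7, s8, s10, s12, s13, s14, s15, s16}

Start with {s2, s10, s14}.
From s10 via lambda: add s4, s8.
From s14 via lambda: add s15.
From s4 via lambda: add s7, s12, s16.
From s8 via lambda: add s13.
From s13 via lambda: add s3.
No new states can be added; the closed set is {s2, s3, s4, s7, s8, s10, s12, s13, s14, s15, s16}.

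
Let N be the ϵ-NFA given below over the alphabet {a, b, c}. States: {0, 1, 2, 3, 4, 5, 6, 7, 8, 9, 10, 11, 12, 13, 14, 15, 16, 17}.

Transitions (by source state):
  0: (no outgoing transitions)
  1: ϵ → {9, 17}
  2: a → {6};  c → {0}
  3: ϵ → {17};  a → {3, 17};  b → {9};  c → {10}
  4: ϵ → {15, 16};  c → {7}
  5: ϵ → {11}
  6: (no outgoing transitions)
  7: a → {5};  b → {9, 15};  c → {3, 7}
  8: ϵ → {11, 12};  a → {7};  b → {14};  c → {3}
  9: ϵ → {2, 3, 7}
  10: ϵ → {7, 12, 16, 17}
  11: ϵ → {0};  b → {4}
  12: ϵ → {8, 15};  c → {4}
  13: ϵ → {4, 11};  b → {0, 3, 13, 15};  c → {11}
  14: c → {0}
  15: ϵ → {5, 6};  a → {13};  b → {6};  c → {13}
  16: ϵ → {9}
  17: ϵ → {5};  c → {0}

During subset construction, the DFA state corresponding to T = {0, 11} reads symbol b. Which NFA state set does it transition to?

11 on b → {4}.
No b-transition from 0.
Union after reading b: {4}.
Now take the ϵ-closure:
From 4 via ϵ: add 15, 16.
From 15 via ϵ: add 5, 6.
From 16 via ϵ: add 9.
From 5 via ϵ: add 11.
From 9 via ϵ: add 2, 3, 7.
From 3 via ϵ: add 17.
From 11 via ϵ: add 0.
No new states can be added; the closed set is {0, 2, 3, 4, 5, 6, 7, 9, 11, 15, 16, 17}.

{0, 2, 3, 4, 5, 6, 7, 9, 11, 15, 16, 17}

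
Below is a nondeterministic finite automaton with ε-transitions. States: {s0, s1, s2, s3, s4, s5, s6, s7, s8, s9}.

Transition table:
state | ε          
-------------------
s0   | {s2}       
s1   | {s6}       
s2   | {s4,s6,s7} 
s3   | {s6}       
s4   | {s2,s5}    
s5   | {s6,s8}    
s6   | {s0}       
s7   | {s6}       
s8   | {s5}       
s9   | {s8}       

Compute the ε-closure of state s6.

Start with {s6}.
From s6 via ε: add s0.
From s0 via ε: add s2.
From s2 via ε: add s4, s7.
From s4 via ε: add s5.
From s5 via ε: add s8.
No new states can be added; the closed set is {s0, s2, s4, s5, s6, s7, s8}.

{s0, s2, s4, s5, s6, s7, s8}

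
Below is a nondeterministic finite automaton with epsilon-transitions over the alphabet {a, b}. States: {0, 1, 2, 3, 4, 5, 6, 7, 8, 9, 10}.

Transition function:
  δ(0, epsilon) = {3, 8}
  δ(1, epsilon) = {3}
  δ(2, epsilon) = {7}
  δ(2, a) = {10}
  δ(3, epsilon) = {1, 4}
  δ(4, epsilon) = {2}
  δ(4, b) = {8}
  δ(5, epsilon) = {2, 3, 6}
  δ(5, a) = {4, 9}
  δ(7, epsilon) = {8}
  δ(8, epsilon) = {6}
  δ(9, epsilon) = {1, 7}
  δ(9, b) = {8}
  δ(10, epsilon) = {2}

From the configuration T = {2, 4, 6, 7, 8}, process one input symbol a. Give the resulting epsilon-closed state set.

{2, 6, 7, 8, 10}

2 on a → {10}.
No a-transition from 4, 6, 7, 8.
Union after reading a: {10}.
Now take the epsilon-closure:
From 10 via epsilon: add 2.
From 2 via epsilon: add 7.
From 7 via epsilon: add 8.
From 8 via epsilon: add 6.
No new states can be added; the closed set is {2, 6, 7, 8, 10}.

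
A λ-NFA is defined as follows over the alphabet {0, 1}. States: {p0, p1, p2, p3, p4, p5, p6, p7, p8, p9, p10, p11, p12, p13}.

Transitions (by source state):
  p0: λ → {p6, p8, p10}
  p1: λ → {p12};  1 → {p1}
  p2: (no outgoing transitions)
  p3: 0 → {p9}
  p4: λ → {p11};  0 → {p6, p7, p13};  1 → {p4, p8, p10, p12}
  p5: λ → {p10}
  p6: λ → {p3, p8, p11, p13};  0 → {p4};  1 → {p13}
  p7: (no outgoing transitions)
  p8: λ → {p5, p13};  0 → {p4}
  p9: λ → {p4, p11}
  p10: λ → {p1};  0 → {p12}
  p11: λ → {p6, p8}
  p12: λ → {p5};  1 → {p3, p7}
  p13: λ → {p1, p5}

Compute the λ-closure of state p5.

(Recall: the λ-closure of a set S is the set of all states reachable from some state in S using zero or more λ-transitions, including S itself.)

{p1, p5, p10, p12}

Start with {p5}.
From p5 via λ: add p10.
From p10 via λ: add p1.
From p1 via λ: add p12.
No new states can be added; the closed set is {p1, p5, p10, p12}.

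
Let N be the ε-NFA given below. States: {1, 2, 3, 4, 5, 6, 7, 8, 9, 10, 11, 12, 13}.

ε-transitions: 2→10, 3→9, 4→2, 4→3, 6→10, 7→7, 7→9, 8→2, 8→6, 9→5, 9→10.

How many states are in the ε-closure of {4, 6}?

7

Start with {4, 6}.
From 4 via ε: add 2, 3.
From 6 via ε: add 10.
From 3 via ε: add 9.
From 9 via ε: add 5.
ε-closure = {2, 3, 4, 5, 6, 9, 10}, which has 7 states.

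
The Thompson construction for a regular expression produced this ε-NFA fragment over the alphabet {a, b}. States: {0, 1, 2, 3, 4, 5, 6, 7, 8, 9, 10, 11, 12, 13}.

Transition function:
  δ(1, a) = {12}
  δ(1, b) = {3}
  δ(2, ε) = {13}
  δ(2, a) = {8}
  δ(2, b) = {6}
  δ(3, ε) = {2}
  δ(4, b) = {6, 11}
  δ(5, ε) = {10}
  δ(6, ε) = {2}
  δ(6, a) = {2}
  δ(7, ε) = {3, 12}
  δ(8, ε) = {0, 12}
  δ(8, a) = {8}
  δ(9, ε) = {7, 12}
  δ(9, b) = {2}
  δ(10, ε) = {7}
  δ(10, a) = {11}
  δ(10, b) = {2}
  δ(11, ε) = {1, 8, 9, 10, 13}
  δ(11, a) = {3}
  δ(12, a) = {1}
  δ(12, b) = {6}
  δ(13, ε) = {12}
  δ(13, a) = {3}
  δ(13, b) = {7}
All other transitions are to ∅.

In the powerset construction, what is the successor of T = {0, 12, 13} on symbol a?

12 on a → {1}.
13 on a → {3}.
No a-transition from 0.
Union after reading a: {1, 3}.
Now take the ε-closure:
From 3 via ε: add 2.
From 2 via ε: add 13.
From 13 via ε: add 12.
No new states can be added; the closed set is {1, 2, 3, 12, 13}.

{1, 2, 3, 12, 13}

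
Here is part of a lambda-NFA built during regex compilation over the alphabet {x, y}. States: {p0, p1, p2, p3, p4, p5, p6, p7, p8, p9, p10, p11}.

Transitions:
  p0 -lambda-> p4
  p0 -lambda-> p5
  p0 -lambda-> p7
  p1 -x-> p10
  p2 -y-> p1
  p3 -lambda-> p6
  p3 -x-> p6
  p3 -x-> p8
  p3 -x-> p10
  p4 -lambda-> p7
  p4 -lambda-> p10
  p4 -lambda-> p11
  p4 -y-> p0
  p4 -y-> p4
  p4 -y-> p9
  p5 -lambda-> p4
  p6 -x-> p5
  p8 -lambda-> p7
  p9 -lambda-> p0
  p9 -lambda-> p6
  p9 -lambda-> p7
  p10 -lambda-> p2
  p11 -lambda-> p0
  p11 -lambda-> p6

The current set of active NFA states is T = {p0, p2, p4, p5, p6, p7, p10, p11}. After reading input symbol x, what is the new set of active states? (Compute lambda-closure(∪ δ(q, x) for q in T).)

{p0, p2, p4, p5, p6, p7, p10, p11}

p6 on x → {p5}.
No x-transition from p0, p2, p4, p5, p7, p10, p11.
Union after reading x: {p5}.
Now take the lambda-closure:
From p5 via lambda: add p4.
From p4 via lambda: add p7, p10, p11.
From p10 via lambda: add p2.
From p11 via lambda: add p0, p6.
No new states can be added; the closed set is {p0, p2, p4, p5, p6, p7, p10, p11}.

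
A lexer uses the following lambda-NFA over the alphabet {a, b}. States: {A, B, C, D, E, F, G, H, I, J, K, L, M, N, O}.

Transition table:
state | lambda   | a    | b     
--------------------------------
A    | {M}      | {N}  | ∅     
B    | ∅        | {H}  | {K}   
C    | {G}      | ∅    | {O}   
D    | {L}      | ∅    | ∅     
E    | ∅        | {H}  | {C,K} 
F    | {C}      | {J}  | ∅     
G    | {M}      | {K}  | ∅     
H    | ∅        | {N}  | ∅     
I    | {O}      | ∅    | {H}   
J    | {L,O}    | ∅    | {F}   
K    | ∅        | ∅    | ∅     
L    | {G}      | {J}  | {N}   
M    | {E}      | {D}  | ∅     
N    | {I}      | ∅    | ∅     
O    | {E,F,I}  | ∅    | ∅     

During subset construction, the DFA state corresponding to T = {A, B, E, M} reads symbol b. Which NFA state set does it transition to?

B on b → {K}.
E on b → {C, K}.
No b-transition from A, M.
Union after reading b: {C, K}.
Now take the lambda-closure:
From C via lambda: add G.
From G via lambda: add M.
From M via lambda: add E.
No new states can be added; the closed set is {C, E, G, K, M}.

{C, E, G, K, M}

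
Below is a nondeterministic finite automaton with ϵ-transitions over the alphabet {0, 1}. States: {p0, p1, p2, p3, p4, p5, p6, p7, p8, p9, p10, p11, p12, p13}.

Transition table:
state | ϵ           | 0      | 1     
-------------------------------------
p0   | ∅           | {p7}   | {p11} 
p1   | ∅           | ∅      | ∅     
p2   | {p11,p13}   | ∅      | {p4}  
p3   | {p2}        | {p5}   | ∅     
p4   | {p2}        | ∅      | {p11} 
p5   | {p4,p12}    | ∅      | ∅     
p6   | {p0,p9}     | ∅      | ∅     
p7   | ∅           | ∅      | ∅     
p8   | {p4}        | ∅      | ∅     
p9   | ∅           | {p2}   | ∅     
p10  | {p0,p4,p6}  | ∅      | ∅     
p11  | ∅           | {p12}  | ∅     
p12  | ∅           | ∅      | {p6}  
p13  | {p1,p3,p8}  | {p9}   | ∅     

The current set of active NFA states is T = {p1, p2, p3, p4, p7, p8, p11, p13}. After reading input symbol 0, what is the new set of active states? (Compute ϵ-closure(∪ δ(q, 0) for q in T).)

p3 on 0 → {p5}.
p11 on 0 → {p12}.
p13 on 0 → {p9}.
No 0-transition from p1, p2, p4, p7, p8.
Union after reading 0: {p5, p9, p12}.
Now take the ϵ-closure:
From p5 via ϵ: add p4.
From p4 via ϵ: add p2.
From p2 via ϵ: add p11, p13.
From p13 via ϵ: add p1, p3, p8.
No new states can be added; the closed set is {p1, p2, p3, p4, p5, p8, p9, p11, p12, p13}.

{p1, p2, p3, p4, p5, p8, p9, p11, p12, p13}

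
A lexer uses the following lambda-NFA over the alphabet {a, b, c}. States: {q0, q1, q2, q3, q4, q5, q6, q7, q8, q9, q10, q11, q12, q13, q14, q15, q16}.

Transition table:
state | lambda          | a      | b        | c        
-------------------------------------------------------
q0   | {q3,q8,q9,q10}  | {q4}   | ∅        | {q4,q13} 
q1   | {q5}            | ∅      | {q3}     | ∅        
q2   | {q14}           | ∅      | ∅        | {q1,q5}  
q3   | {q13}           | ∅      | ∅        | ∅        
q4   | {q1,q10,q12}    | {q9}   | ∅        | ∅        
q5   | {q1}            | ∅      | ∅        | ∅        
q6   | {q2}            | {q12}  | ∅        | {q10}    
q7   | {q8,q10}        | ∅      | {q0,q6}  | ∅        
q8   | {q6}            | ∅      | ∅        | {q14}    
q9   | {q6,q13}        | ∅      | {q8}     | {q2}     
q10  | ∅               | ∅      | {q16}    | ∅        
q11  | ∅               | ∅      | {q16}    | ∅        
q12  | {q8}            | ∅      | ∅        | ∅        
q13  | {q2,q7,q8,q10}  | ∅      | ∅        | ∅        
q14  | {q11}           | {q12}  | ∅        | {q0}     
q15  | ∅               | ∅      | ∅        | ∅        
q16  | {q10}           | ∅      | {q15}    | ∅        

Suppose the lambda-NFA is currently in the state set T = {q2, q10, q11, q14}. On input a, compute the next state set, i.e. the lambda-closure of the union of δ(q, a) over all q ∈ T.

{q2, q6, q8, q11, q12, q14}

q14 on a → {q12}.
No a-transition from q2, q10, q11.
Union after reading a: {q12}.
Now take the lambda-closure:
From q12 via lambda: add q8.
From q8 via lambda: add q6.
From q6 via lambda: add q2.
From q2 via lambda: add q14.
From q14 via lambda: add q11.
No new states can be added; the closed set is {q2, q6, q8, q11, q12, q14}.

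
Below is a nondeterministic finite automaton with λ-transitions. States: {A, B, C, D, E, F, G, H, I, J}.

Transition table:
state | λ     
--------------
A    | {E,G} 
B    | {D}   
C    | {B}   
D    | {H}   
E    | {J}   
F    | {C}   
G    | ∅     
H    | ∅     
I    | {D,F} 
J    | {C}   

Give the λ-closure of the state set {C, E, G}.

{B, C, D, E, G, H, J}

Start with {C, E, G}.
From C via λ: add B.
From E via λ: add J.
From B via λ: add D.
From D via λ: add H.
No new states can be added; the closed set is {B, C, D, E, G, H, J}.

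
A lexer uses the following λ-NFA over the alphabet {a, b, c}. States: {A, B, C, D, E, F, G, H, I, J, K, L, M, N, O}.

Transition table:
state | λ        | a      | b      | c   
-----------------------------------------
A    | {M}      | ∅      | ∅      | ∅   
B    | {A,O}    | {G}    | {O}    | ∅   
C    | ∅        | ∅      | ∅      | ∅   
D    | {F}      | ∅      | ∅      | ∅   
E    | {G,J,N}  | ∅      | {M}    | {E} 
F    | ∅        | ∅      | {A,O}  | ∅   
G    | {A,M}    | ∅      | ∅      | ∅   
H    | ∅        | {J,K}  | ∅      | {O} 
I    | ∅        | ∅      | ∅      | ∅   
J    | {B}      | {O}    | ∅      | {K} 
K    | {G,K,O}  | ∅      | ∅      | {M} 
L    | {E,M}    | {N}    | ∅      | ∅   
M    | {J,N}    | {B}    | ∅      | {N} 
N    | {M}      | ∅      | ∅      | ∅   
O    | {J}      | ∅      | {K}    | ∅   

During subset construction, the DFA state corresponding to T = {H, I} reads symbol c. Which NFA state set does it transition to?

H on c → {O}.
No c-transition from I.
Union after reading c: {O}.
Now take the λ-closure:
From O via λ: add J.
From J via λ: add B.
From B via λ: add A.
From A via λ: add M.
From M via λ: add N.
No new states can be added; the closed set is {A, B, J, M, N, O}.

{A, B, J, M, N, O}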